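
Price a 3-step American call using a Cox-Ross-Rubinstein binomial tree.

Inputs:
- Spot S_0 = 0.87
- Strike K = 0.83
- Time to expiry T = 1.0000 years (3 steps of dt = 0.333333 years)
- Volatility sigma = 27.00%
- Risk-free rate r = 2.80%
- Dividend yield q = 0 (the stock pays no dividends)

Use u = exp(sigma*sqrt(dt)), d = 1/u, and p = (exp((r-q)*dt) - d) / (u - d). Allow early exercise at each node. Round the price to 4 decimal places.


Answer: Price = V(0,0) = 0.1312

Derivation:
dt = T/N = 0.333333
u = exp(sigma*sqrt(dt)) = 1.168691; d = 1/u = 0.855658
p = (exp((r-q)*dt) - d) / (u - d) = 0.491063
Discount per step: exp(-r*dt) = 0.990710
Stock lattice S(k, i) with i counting down-moves:
  k=0: S(0,0) = 0.8700
  k=1: S(1,0) = 1.0168; S(1,1) = 0.7444
  k=2: S(2,0) = 1.1883; S(2,1) = 0.8700; S(2,2) = 0.6370
  k=3: S(3,0) = 1.3887; S(3,1) = 1.0168; S(3,2) = 0.7444; S(3,3) = 0.5450
Terminal payoffs V(N, i) = max(S_T - K, 0):
  V(3,0) = 0.558733; V(3,1) = 0.186761; V(3,2) = 0.000000; V(3,3) = 0.000000
Backward induction: V(k, i) = exp(-r*dt) * [p * V(k+1, i) + (1-p) * V(k+1, i+1)]; then take max(V_cont, immediate exercise) for American.
  V(2,0) = exp(-r*dt) * [p*0.558733 + (1-p)*0.186761] = 0.365991; exercise = 0.358280; V(2,0) = max -> 0.365991
  V(2,1) = exp(-r*dt) * [p*0.186761 + (1-p)*0.000000] = 0.090860; exercise = 0.040000; V(2,1) = max -> 0.090860
  V(2,2) = exp(-r*dt) * [p*0.000000 + (1-p)*0.000000] = 0.000000; exercise = 0.000000; V(2,2) = max -> 0.000000
  V(1,0) = exp(-r*dt) * [p*0.365991 + (1-p)*0.090860] = 0.223867; exercise = 0.186761; V(1,0) = max -> 0.223867
  V(1,1) = exp(-r*dt) * [p*0.090860 + (1-p)*0.000000] = 0.044203; exercise = 0.000000; V(1,1) = max -> 0.044203
  V(0,0) = exp(-r*dt) * [p*0.223867 + (1-p)*0.044203] = 0.131199; exercise = 0.040000; V(0,0) = max -> 0.131199


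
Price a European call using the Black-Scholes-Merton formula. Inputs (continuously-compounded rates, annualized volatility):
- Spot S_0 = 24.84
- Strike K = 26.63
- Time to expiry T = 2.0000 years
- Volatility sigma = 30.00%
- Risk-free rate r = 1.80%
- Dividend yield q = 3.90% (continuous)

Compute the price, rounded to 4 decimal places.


d1 = (ln(S/K) + (r - q + 0.5*sigma^2) * T) / (sigma * sqrt(T)) = -0.05087196
d2 = d1 - sigma * sqrt(T) = -0.47513602
exp(-rT) = 0.96464029; exp(-qT) = 0.92496443
C = S_0 * exp(-qT) * N(d1) - K * exp(-rT) * N(d2)
N(d1) = 0.47971378; N(d2) = 0.31734501
C = 24.8400 * 0.92496443 * 0.47971378 - 26.6300 * 0.96464029 * 0.31734501 = 2.8699

Answer: Price = 2.8699


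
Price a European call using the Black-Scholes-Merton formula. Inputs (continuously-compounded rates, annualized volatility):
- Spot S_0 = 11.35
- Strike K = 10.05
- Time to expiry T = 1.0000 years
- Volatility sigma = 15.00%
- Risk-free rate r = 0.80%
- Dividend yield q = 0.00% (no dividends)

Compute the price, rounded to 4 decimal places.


d1 = (ln(S/K) + (r - q + 0.5*sigma^2) * T) / (sigma * sqrt(T)) = 0.93930073
d2 = d1 - sigma * sqrt(T) = 0.78930073
exp(-rT) = 0.99203191; exp(-qT) = 1.00000000
C = S_0 * exp(-qT) * N(d1) - K * exp(-rT) * N(d2)
N(d1) = 0.82621182; N(d2) = 0.78503187
C = 11.3500 * 1.00000000 * 0.82621182 - 10.0500 * 0.99203191 * 0.78503187 = 1.5508

Answer: Price = 1.5508


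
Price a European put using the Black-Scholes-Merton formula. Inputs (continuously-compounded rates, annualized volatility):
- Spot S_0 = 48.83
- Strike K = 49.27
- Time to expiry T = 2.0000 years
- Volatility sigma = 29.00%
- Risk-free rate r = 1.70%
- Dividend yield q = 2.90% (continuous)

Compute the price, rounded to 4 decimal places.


d1 = (ln(S/K) + (r - q + 0.5*sigma^2) * T) / (sigma * sqrt(T)) = 0.12466902
d2 = d1 - sigma * sqrt(T) = -0.28545291
exp(-rT) = 0.96657150; exp(-qT) = 0.94364995
P = K * exp(-rT) * N(-d2) - S_0 * exp(-qT) * N(-d1)
N(-d1) = 0.45039279; N(-d2) = 0.61235141
P = 49.2700 * 0.96657150 * 0.61235141 - 48.8300 * 0.94364995 * 0.45039279 = 8.4086

Answer: Price = 8.4086


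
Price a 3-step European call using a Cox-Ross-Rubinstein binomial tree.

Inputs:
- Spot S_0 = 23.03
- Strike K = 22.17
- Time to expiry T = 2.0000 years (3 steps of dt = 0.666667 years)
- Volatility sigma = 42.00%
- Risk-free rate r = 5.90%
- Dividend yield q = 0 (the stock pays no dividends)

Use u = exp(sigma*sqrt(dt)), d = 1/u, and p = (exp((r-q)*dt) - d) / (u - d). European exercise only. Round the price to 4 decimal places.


dt = T/N = 0.666667
u = exp(sigma*sqrt(dt)) = 1.409068; d = 1/u = 0.709689
p = (exp((r-q)*dt) - d) / (u - d) = 0.472459
Discount per step: exp(-r*dt) = 0.961430
Stock lattice S(k, i) with i counting down-moves:
  k=0: S(0,0) = 23.0300
  k=1: S(1,0) = 32.4508; S(1,1) = 16.3441
  k=2: S(2,0) = 45.7254; S(2,1) = 23.0300; S(2,2) = 11.5993
  k=3: S(3,0) = 64.4303; S(3,1) = 32.4508; S(3,2) = 16.3441; S(3,3) = 8.2319
Terminal payoffs V(N, i) = max(S_T - K, 0):
  V(3,0) = 42.260260; V(3,1) = 10.280838; V(3,2) = 0.000000; V(3,3) = 0.000000
Backward induction: V(k, i) = exp(-r*dt) * [p * V(k+1, i) + (1-p) * V(k+1, i+1)].
  V(2,0) = exp(-r*dt) * [p*42.260260 + (1-p)*10.280838] = 24.410534
  V(2,1) = exp(-r*dt) * [p*10.280838 + (1-p)*0.000000] = 4.669934
  V(2,2) = exp(-r*dt) * [p*0.000000 + (1-p)*0.000000] = 0.000000
  V(1,0) = exp(-r*dt) * [p*24.410534 + (1-p)*4.669934] = 13.456719
  V(1,1) = exp(-r*dt) * [p*4.669934 + (1-p)*0.000000] = 2.121255
  V(0,0) = exp(-r*dt) * [p*13.456719 + (1-p)*2.121255] = 7.188422

Answer: Price = V(0,0) = 7.1884


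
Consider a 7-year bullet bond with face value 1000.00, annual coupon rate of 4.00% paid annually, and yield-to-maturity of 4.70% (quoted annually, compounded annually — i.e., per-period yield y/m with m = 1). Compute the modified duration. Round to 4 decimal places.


Answer: Modified duration = 5.9439

Derivation:
Coupon per period c = face * coupon_rate / m = 40.000000
Periods per year m = 1; per-period yield y/m = 0.047000
Number of cashflows N = 7
Cashflows (t years, CF_t, discount factor 1/(1+y/m)^(m*t), PV):
  t = 1.0000: CF_t = 40.000000, DF = 0.955110, PV = 38.204394
  t = 2.0000: CF_t = 40.000000, DF = 0.912235, PV = 36.489392
  t = 3.0000: CF_t = 40.000000, DF = 0.871284, PV = 34.851377
  t = 4.0000: CF_t = 40.000000, DF = 0.832172, PV = 33.286893
  t = 5.0000: CF_t = 40.000000, DF = 0.794816, PV = 31.792639
  t = 6.0000: CF_t = 40.000000, DF = 0.759137, PV = 30.365463
  t = 7.0000: CF_t = 1040.000000, DF = 0.725059, PV = 754.061153
Price P = sum_t PV_t = 959.051311
First compute Macaulay numerator sum_t t * PV_t:
  t * PV_t at t = 1.0000: 38.204394
  t * PV_t at t = 2.0000: 72.978784
  t * PV_t at t = 3.0000: 104.554132
  t * PV_t at t = 4.0000: 133.147573
  t * PV_t at t = 5.0000: 158.963197
  t * PV_t at t = 6.0000: 182.192775
  t * PV_t at t = 7.0000: 5278.428068
Macaulay duration D = 5968.468923 / 959.051311 = 6.223305
Modified duration = D / (1 + y/m) = 6.223305 / (1 + 0.047000) = 5.943940


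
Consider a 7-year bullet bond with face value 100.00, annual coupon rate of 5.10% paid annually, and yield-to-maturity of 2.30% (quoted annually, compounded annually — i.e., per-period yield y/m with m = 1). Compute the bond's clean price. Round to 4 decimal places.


Coupon per period c = face * coupon_rate / m = 5.100000
Periods per year m = 1; per-period yield y/m = 0.023000
Number of cashflows N = 7
Cashflows (t years, CF_t, discount factor 1/(1+y/m)^(m*t), PV):
  t = 1.0000: CF_t = 5.100000, DF = 0.977517, PV = 4.985337
  t = 2.0000: CF_t = 5.100000, DF = 0.955540, PV = 4.873252
  t = 3.0000: CF_t = 5.100000, DF = 0.934056, PV = 4.763688
  t = 4.0000: CF_t = 5.100000, DF = 0.913056, PV = 4.656586
  t = 5.0000: CF_t = 5.100000, DF = 0.892528, PV = 4.551893
  t = 6.0000: CF_t = 5.100000, DF = 0.872461, PV = 4.449553
  t = 7.0000: CF_t = 105.100000, DF = 0.852846, PV = 89.634104
Price P = sum_t PV_t = 117.914413

Answer: Price = 117.9144


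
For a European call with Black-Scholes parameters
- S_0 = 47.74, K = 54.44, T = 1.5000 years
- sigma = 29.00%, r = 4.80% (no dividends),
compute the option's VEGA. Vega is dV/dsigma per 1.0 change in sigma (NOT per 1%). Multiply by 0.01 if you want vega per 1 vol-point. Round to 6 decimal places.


d1 = 0.0105453155; d2 = -0.3446306972
phi(d1) = 0.3989200991; exp(-qT) = 1.0000000000; exp(-rT) = 0.9305308958
Vega = S * exp(-qT) * phi(d1) * sqrt(T) = 47.7400 * 1.0000000000 * 0.3989200991 * 1.2247448714 = 23.324587

Answer: Vega = 23.324587


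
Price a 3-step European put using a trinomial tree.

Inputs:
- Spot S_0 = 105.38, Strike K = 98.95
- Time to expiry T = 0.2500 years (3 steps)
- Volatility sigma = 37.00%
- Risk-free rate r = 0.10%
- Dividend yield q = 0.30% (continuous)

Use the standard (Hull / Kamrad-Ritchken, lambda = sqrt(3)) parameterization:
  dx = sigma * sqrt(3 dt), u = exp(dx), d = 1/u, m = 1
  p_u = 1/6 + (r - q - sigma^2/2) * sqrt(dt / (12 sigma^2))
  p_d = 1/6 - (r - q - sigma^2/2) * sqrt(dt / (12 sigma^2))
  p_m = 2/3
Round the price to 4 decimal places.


Answer: Price = V(0,0) = 4.9140

Derivation:
dt = T/N = 0.083333; dx = sigma*sqrt(3*dt) = 0.185000
u = exp(dx) = 1.203218; d = 1/u = 0.831104
p_u = 0.150800, p_m = 0.666667, p_d = 0.182534
Discount per step: exp(-r*dt) = 0.999917
Stock lattice S(k, j) with j the centered position index:
  k=0: S(0,+0) = 105.3800
  k=1: S(1,-1) = 87.5818; S(1,+0) = 105.3800; S(1,+1) = 126.7952
  k=2: S(2,-2) = 72.7896; S(2,-1) = 87.5818; S(2,+0) = 105.3800; S(2,+1) = 126.7952; S(2,+2) = 152.5623
  k=3: S(3,-3) = 60.4957; S(3,-2) = 72.7896; S(3,-1) = 87.5818; S(3,+0) = 105.3800; S(3,+1) = 126.7952; S(3,+2) = 152.5623; S(3,+3) = 183.5657
Terminal payoffs V(N, j) = max(K - S_T, 0):
  V(3,-3) = 38.454265; V(3,-2) = 26.160416; V(3,-1) = 11.368231; V(3,+0) = 0.000000; V(3,+1) = 0.000000; V(3,+2) = 0.000000; V(3,+3) = 0.000000
Backward induction: V(k, j) = exp(-r*dt) * [p_u * V(k+1, j+1) + p_m * V(k+1, j) + p_d * V(k+1, j-1)]
  V(2,-2) = exp(-r*dt) * [p_u*11.368231 + p_m*26.160416 + p_d*38.454265] = 26.171623
  V(2,-1) = exp(-r*dt) * [p_u*0.000000 + p_m*11.368231 + p_d*26.160416] = 12.352951
  V(2,+0) = exp(-r*dt) * [p_u*0.000000 + p_m*0.000000 + p_d*11.368231] = 2.074913
  V(2,+1) = exp(-r*dt) * [p_u*0.000000 + p_m*0.000000 + p_d*0.000000] = 0.000000
  V(2,+2) = exp(-r*dt) * [p_u*0.000000 + p_m*0.000000 + p_d*0.000000] = 0.000000
  V(1,-1) = exp(-r*dt) * [p_u*2.074913 + p_m*12.352951 + p_d*26.171623] = 13.324291
  V(1,+0) = exp(-r*dt) * [p_u*0.000000 + p_m*2.074913 + p_d*12.352951] = 3.637803
  V(1,+1) = exp(-r*dt) * [p_u*0.000000 + p_m*0.000000 + p_d*2.074913] = 0.378710
  V(0,+0) = exp(-r*dt) * [p_u*0.378710 + p_m*3.637803 + p_d*13.324291] = 4.914035


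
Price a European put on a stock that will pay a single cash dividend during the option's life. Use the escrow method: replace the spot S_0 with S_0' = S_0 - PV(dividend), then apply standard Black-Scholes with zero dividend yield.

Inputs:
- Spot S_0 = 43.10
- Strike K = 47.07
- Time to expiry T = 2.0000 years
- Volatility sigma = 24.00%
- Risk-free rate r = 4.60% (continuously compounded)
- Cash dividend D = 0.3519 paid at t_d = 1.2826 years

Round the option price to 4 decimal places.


Answer: Price = 5.8571

Derivation:
PV(D) = D * exp(-r * t_d) = 0.3519 * 0.94270715 = 0.33173864
S_0' = S_0 - PV(D) = 43.1000 - 0.33173864 = 42.76826136
d1 = (ln(S_0'/K) + (r + sigma^2/2)*T) / (sigma*sqrt(T)) = 0.15839314
d2 = d1 - sigma*sqrt(T) = -0.18101811
exp(-rT) = 0.91210515
N(-d1) = 0.43707351; N(-d2) = 0.57182332
P = K * exp(-rT) * N(-d2) - S_0' * N(-d1) = 47.0700 * 0.91210515 * 0.57182332 - 42.76826136 * 0.43707351 = 5.8571


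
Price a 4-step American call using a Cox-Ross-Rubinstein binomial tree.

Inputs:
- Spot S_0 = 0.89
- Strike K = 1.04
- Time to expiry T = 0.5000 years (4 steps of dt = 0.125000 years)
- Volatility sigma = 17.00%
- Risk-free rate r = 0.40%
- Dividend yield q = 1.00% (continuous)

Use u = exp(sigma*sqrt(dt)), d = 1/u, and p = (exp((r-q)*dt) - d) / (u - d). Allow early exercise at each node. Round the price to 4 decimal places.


dt = T/N = 0.125000
u = exp(sigma*sqrt(dt)) = 1.061947; d = 1/u = 0.941667
p = (exp((r-q)*dt) - d) / (u - d) = 0.478745
Discount per step: exp(-r*dt) = 0.999500
Stock lattice S(k, i) with i counting down-moves:
  k=0: S(0,0) = 0.8900
  k=1: S(1,0) = 0.9451; S(1,1) = 0.8381
  k=2: S(2,0) = 1.0037; S(2,1) = 0.8900; S(2,2) = 0.7892
  k=3: S(3,0) = 1.0659; S(3,1) = 0.9451; S(3,2) = 0.8381; S(3,3) = 0.7432
  k=4: S(4,0) = 1.1319; S(4,1) = 1.0037; S(4,2) = 0.8900; S(4,3) = 0.7892; S(4,4) = 0.6998
Terminal payoffs V(N, i) = max(S_T - K, 0):
  V(4,0) = 0.091883; V(4,1) = 0.000000; V(4,2) = 0.000000; V(4,3) = 0.000000; V(4,4) = 0.000000
Backward induction: V(k, i) = exp(-r*dt) * [p * V(k+1, i) + (1-p) * V(k+1, i+1)]; then take max(V_cont, immediate exercise) for American.
  V(3,0) = exp(-r*dt) * [p*0.091883 + (1-p)*0.000000] = 0.043967; exercise = 0.025856; V(3,0) = max -> 0.043967
  V(3,1) = exp(-r*dt) * [p*0.000000 + (1-p)*0.000000] = 0.000000; exercise = 0.000000; V(3,1) = max -> 0.000000
  V(3,2) = exp(-r*dt) * [p*0.000000 + (1-p)*0.000000] = 0.000000; exercise = 0.000000; V(3,2) = max -> 0.000000
  V(3,3) = exp(-r*dt) * [p*0.000000 + (1-p)*0.000000] = 0.000000; exercise = 0.000000; V(3,3) = max -> 0.000000
  V(2,0) = exp(-r*dt) * [p*0.043967 + (1-p)*0.000000] = 0.021038; exercise = 0.000000; V(2,0) = max -> 0.021038
  V(2,1) = exp(-r*dt) * [p*0.000000 + (1-p)*0.000000] = 0.000000; exercise = 0.000000; V(2,1) = max -> 0.000000
  V(2,2) = exp(-r*dt) * [p*0.000000 + (1-p)*0.000000] = 0.000000; exercise = 0.000000; V(2,2) = max -> 0.000000
  V(1,0) = exp(-r*dt) * [p*0.021038 + (1-p)*0.000000] = 0.010067; exercise = 0.000000; V(1,0) = max -> 0.010067
  V(1,1) = exp(-r*dt) * [p*0.000000 + (1-p)*0.000000] = 0.000000; exercise = 0.000000; V(1,1) = max -> 0.000000
  V(0,0) = exp(-r*dt) * [p*0.010067 + (1-p)*0.000000] = 0.004817; exercise = 0.000000; V(0,0) = max -> 0.004817

Answer: Price = V(0,0) = 0.0048


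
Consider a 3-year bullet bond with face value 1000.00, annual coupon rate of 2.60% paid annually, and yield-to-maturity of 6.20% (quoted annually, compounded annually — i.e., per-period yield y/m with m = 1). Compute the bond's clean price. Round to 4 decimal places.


Coupon per period c = face * coupon_rate / m = 26.000000
Periods per year m = 1; per-period yield y/m = 0.062000
Number of cashflows N = 3
Cashflows (t years, CF_t, discount factor 1/(1+y/m)^(m*t), PV):
  t = 1.0000: CF_t = 26.000000, DF = 0.941620, PV = 24.482109
  t = 2.0000: CF_t = 26.000000, DF = 0.886647, PV = 23.052834
  t = 3.0000: CF_t = 1026.000000, DF = 0.834885, PV = 856.591599
Price P = sum_t PV_t = 904.126541

Answer: Price = 904.1265


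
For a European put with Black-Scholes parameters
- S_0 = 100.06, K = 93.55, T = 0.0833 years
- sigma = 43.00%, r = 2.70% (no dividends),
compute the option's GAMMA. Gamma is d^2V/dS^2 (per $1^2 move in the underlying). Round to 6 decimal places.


Answer: Gamma = 0.026472

Derivation:
d1 = 0.6222460020; d2 = 0.4981405227
phi(d1) = 0.3287250550; exp(-qT) = 1.0000000000; exp(-rT) = 0.9977534273
Gamma = exp(-qT) * phi(d1) / (S * sigma * sqrt(T)) = 1.0000000000 * 0.3287250550 / (100.0600 * 0.4300 * 0.2886173938) = 0.026472


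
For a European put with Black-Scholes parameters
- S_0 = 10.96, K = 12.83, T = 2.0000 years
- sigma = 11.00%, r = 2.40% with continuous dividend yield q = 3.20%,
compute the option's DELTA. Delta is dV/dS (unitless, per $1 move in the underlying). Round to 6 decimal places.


Answer: Delta = -0.797589

Derivation:
d1 = -1.0377363942; d2 = -1.1932998860
phi(d1) = 0.2328439144; exp(-qT) = 0.9380049995; exp(-rT) = 0.9531337871
N(-d1) = 0.8503036018
Delta = -exp(-qT) * N(-d1) = -0.9380049995 * 0.8503036018 = -0.797589


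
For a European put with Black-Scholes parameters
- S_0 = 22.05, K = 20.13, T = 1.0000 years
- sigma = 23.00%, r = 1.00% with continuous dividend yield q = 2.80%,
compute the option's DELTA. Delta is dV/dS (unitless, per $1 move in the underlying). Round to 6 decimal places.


Answer: Delta = -0.323386

Derivation:
d1 = 0.4328320097; d2 = 0.2028320097
phi(d1) = 0.3632694958; exp(-qT) = 0.9723883668; exp(-rT) = 0.9900498337
N(-d1) = 0.3325684084
Delta = -exp(-qT) * N(-d1) = -0.9723883668 * 0.3325684084 = -0.323386


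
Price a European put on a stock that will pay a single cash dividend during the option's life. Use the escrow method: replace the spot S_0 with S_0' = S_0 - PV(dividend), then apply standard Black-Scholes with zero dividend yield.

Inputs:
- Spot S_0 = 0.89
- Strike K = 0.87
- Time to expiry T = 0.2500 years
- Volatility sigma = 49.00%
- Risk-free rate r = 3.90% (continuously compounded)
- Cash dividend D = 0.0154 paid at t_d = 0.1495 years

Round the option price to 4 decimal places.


PV(D) = D * exp(-r * t_d) = 0.0154 * 0.99418646 = 0.01531047
S_0' = S_0 - PV(D) = 0.8900 - 0.01531047 = 0.87468953
d1 = (ln(S_0'/K) + (r + sigma^2/2)*T) / (sigma*sqrt(T)) = 0.18423791
d2 = d1 - sigma*sqrt(T) = -0.06076209
exp(-rT) = 0.99029738
N(-d1) = 0.42691341; N(-d2) = 0.52422566
P = K * exp(-rT) * N(-d2) - S_0' * N(-d1) = 0.8700 * 0.99029738 * 0.52422566 - 0.87468953 * 0.42691341 = 0.0782

Answer: Price = 0.0782


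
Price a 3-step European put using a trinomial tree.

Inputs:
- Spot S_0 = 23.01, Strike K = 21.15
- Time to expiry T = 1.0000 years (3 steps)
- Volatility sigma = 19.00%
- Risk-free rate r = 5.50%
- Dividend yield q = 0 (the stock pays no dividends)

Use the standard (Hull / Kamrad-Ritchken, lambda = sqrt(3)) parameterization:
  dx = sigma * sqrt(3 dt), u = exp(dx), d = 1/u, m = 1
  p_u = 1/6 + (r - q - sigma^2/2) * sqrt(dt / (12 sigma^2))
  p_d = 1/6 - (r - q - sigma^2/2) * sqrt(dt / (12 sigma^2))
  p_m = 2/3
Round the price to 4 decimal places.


Answer: Price = V(0,0) = 0.5845

Derivation:
dt = T/N = 0.333333; dx = sigma*sqrt(3*dt) = 0.190000
u = exp(dx) = 1.209250; d = 1/u = 0.826959
p_u = 0.199079, p_m = 0.666667, p_d = 0.134254
Discount per step: exp(-r*dt) = 0.981834
Stock lattice S(k, j) with j the centered position index:
  k=0: S(0,+0) = 23.0100
  k=1: S(1,-1) = 19.0283; S(1,+0) = 23.0100; S(1,+1) = 27.8248
  k=2: S(2,-2) = 15.7357; S(2,-1) = 19.0283; S(2,+0) = 23.0100; S(2,+1) = 27.8248; S(2,+2) = 33.6472
  k=3: S(3,-3) = 13.0127; S(3,-2) = 15.7357; S(3,-1) = 19.0283; S(3,+0) = 23.0100; S(3,+1) = 27.8248; S(3,+2) = 33.6472; S(3,+3) = 40.6878
Terminal payoffs V(N, j) = max(K - S_T, 0):
  V(3,-3) = 8.137260; V(3,-2) = 5.414349; V(3,-1) = 2.121670; V(3,+0) = 0.000000; V(3,+1) = 0.000000; V(3,+2) = 0.000000; V(3,+3) = 0.000000
Backward induction: V(k, j) = exp(-r*dt) * [p_u * V(k+1, j+1) + p_m * V(k+1, j) + p_d * V(k+1, j-1)]
  V(2,-2) = exp(-r*dt) * [p_u*2.121670 + p_m*5.414349 + p_d*8.137260] = 5.031317
  V(2,-1) = exp(-r*dt) * [p_u*0.000000 + p_m*2.121670 + p_d*5.414349] = 2.102447
  V(2,+0) = exp(-r*dt) * [p_u*0.000000 + p_m*0.000000 + p_d*2.121670] = 0.279669
  V(2,+1) = exp(-r*dt) * [p_u*0.000000 + p_m*0.000000 + p_d*0.000000] = 0.000000
  V(2,+2) = exp(-r*dt) * [p_u*0.000000 + p_m*0.000000 + p_d*0.000000] = 0.000000
  V(1,-1) = exp(-r*dt) * [p_u*0.279669 + p_m*2.102447 + p_d*5.031317] = 2.094039
  V(1,+0) = exp(-r*dt) * [p_u*0.000000 + p_m*0.279669 + p_d*2.102447] = 0.460194
  V(1,+1) = exp(-r*dt) * [p_u*0.000000 + p_m*0.000000 + p_d*0.279669] = 0.036865
  V(0,+0) = exp(-r*dt) * [p_u*0.036865 + p_m*0.460194 + p_d*2.094039] = 0.584455


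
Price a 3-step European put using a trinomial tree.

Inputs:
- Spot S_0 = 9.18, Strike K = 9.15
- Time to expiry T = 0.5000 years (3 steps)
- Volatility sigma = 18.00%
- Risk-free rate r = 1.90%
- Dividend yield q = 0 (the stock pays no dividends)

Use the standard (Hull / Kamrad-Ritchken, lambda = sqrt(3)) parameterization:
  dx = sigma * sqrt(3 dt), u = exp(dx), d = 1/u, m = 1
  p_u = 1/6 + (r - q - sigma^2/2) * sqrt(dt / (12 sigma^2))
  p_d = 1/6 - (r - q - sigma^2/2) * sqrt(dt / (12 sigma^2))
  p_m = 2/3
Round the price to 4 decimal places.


dt = T/N = 0.166667; dx = sigma*sqrt(3*dt) = 0.127279
u = exp(dx) = 1.135734; d = 1/u = 0.880488
p_u = 0.168500, p_m = 0.666667, p_d = 0.164833
Discount per step: exp(-r*dt) = 0.996838
Stock lattice S(k, j) with j the centered position index:
  k=0: S(0,+0) = 9.1800
  k=1: S(1,-1) = 8.0829; S(1,+0) = 9.1800; S(1,+1) = 10.4260
  k=2: S(2,-2) = 7.1169; S(2,-1) = 8.0829; S(2,+0) = 9.1800; S(2,+1) = 10.4260; S(2,+2) = 11.8412
  k=3: S(3,-3) = 6.2663; S(3,-2) = 7.1169; S(3,-1) = 8.0829; S(3,+0) = 9.1800; S(3,+1) = 10.4260; S(3,+2) = 11.8412; S(3,+3) = 13.4485
Terminal payoffs V(N, j) = max(K - S_T, 0):
  V(3,-3) = 2.883678; V(3,-2) = 2.033125; V(3,-1) = 1.067122; V(3,+0) = 0.000000; V(3,+1) = 0.000000; V(3,+2) = 0.000000; V(3,+3) = 0.000000
Backward induction: V(k, j) = exp(-r*dt) * [p_u * V(k+1, j+1) + p_m * V(k+1, j) + p_d * V(k+1, j-1)]
  V(2,-2) = exp(-r*dt) * [p_u*1.067122 + p_m*2.033125 + p_d*2.883678] = 2.004196
  V(2,-1) = exp(-r*dt) * [p_u*0.000000 + p_m*1.067122 + p_d*2.033125] = 1.043233
  V(2,+0) = exp(-r*dt) * [p_u*0.000000 + p_m*0.000000 + p_d*1.067122] = 0.175341
  V(2,+1) = exp(-r*dt) * [p_u*0.000000 + p_m*0.000000 + p_d*0.000000] = 0.000000
  V(2,+2) = exp(-r*dt) * [p_u*0.000000 + p_m*0.000000 + p_d*0.000000] = 0.000000
  V(1,-1) = exp(-r*dt) * [p_u*0.175341 + p_m*1.043233 + p_d*2.004196] = 1.052055
  V(1,+0) = exp(-r*dt) * [p_u*0.000000 + p_m*0.175341 + p_d*1.043233] = 0.287941
  V(1,+1) = exp(-r*dt) * [p_u*0.000000 + p_m*0.000000 + p_d*0.175341] = 0.028811
  V(0,+0) = exp(-r*dt) * [p_u*0.028811 + p_m*0.287941 + p_d*1.052055] = 0.369058

Answer: Price = V(0,0) = 0.3691


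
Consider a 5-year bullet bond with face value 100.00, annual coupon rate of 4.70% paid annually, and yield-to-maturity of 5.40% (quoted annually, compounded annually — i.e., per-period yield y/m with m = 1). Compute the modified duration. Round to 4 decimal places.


Coupon per period c = face * coupon_rate / m = 4.700000
Periods per year m = 1; per-period yield y/m = 0.054000
Number of cashflows N = 5
Cashflows (t years, CF_t, discount factor 1/(1+y/m)^(m*t), PV):
  t = 1.0000: CF_t = 4.700000, DF = 0.948767, PV = 4.459203
  t = 2.0000: CF_t = 4.700000, DF = 0.900158, PV = 4.230743
  t = 3.0000: CF_t = 4.700000, DF = 0.854040, PV = 4.013988
  t = 4.0000: CF_t = 4.700000, DF = 0.810285, PV = 3.808337
  t = 5.0000: CF_t = 104.700000, DF = 0.768771, PV = 80.490315
Price P = sum_t PV_t = 97.002586
First compute Macaulay numerator sum_t t * PV_t:
  t * PV_t at t = 1.0000: 4.459203
  t * PV_t at t = 2.0000: 8.461486
  t * PV_t at t = 3.0000: 12.041963
  t * PV_t at t = 4.0000: 15.233349
  t * PV_t at t = 5.0000: 402.451575
Macaulay duration D = 442.647576 / 97.002586 = 4.563255
Modified duration = D / (1 + y/m) = 4.563255 / (1 + 0.054000) = 4.329464

Answer: Modified duration = 4.3295


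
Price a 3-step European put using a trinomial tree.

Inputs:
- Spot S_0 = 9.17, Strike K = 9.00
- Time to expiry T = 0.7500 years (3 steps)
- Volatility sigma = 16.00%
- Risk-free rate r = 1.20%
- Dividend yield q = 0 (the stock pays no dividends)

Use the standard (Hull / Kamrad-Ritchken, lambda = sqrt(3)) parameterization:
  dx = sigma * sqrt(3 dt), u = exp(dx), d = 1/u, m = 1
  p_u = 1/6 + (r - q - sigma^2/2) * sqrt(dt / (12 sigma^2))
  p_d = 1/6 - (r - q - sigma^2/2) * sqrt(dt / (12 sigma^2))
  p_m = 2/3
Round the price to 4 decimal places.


dt = T/N = 0.250000; dx = sigma*sqrt(3*dt) = 0.138564
u = exp(dx) = 1.148623; d = 1/u = 0.870607
p_u = 0.165945, p_m = 0.666667, p_d = 0.167388
Discount per step: exp(-r*dt) = 0.997004
Stock lattice S(k, j) with j the centered position index:
  k=0: S(0,+0) = 9.1700
  k=1: S(1,-1) = 7.9835; S(1,+0) = 9.1700; S(1,+1) = 10.5329
  k=2: S(2,-2) = 6.9505; S(2,-1) = 7.9835; S(2,+0) = 9.1700; S(2,+1) = 10.5329; S(2,+2) = 12.0983
  k=3: S(3,-3) = 6.0511; S(3,-2) = 6.9505; S(3,-1) = 7.9835; S(3,+0) = 9.1700; S(3,+1) = 10.5329; S(3,+2) = 12.0983; S(3,+3) = 13.8964
Terminal payoffs V(N, j) = max(K - S_T, 0):
  V(3,-3) = 2.948870; V(3,-2) = 2.049531; V(3,-1) = 1.016529; V(3,+0) = 0.000000; V(3,+1) = 0.000000; V(3,+2) = 0.000000; V(3,+3) = 0.000000
Backward induction: V(k, j) = exp(-r*dt) * [p_u * V(k+1, j+1) + p_m * V(k+1, j) + p_d * V(k+1, j-1)]
  V(2,-2) = exp(-r*dt) * [p_u*1.016529 + p_m*2.049531 + p_d*2.948870] = 2.022571
  V(2,-1) = exp(-r*dt) * [p_u*0.000000 + p_m*1.016529 + p_d*2.049531] = 1.017696
  V(2,+0) = exp(-r*dt) * [p_u*0.000000 + p_m*0.000000 + p_d*1.016529] = 0.169645
  V(2,+1) = exp(-r*dt) * [p_u*0.000000 + p_m*0.000000 + p_d*0.000000] = 0.000000
  V(2,+2) = exp(-r*dt) * [p_u*0.000000 + p_m*0.000000 + p_d*0.000000] = 0.000000
  V(1,-1) = exp(-r*dt) * [p_u*0.169645 + p_m*1.017696 + p_d*2.022571] = 1.042040
  V(1,+0) = exp(-r*dt) * [p_u*0.000000 + p_m*0.169645 + p_d*1.017696] = 0.282598
  V(1,+1) = exp(-r*dt) * [p_u*0.000000 + p_m*0.000000 + p_d*0.169645] = 0.028312
  V(0,+0) = exp(-r*dt) * [p_u*0.028312 + p_m*0.282598 + p_d*1.042040] = 0.366422

Answer: Price = V(0,0) = 0.3664


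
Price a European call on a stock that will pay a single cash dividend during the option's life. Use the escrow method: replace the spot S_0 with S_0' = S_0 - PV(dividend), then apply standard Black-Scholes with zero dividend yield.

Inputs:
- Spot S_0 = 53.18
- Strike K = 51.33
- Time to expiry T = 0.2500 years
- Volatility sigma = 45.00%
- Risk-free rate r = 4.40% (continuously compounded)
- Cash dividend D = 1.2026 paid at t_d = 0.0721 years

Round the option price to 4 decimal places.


Answer: Price = 5.2334

Derivation:
PV(D) = D * exp(-r * t_d) = 1.2026 * 0.99683263 = 1.19879092
S_0' = S_0 - PV(D) = 53.1800 - 1.19879092 = 51.98120908
d1 = (ln(S_0'/K) + (r + sigma^2/2)*T) / (sigma*sqrt(T)) = 0.21741961
d2 = d1 - sigma*sqrt(T) = -0.00758039
exp(-rT) = 0.98906028
N(d1) = 0.58605933; N(d2) = 0.49697589
C = S_0' * N(d1) - K * exp(-rT) * N(d2) = 51.98120908 * 0.58605933 - 51.3300 * 0.98906028 * 0.49697589 = 5.2334


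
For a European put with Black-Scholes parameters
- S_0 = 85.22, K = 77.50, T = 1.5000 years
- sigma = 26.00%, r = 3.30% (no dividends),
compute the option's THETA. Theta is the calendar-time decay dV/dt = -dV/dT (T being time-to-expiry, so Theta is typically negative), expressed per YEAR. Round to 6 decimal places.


d1 = 0.6128692792; d2 = 0.2944356127
phi(d1) = 0.3306341143; exp(-qT) = 1.0000000000; exp(-rT) = 0.9517051581
Theta = -S*exp(-qT)*phi(d1)*sigma/(2*sqrt(T)) + r*K*exp(-rT)*N(-d2) - q*S*exp(-qT)*N(-d1)
N(-d1) = 0.2699813889; N(-d2) = 0.3842125287; sqrt(T) = 1.2247448714
Term 1 = -85.2200 * 1.0000000000 * 0.3306341143 * 0.2600 / (2 * 1.2247448714) = -2.9907968461
Term 2 = 0.0330 * 77.5000 * 0.9517051581 * 0.3842125287 = 0.9351678935
Term 3 = 0 (no dividend yield, q = 0)
Theta = -2.9907968461 + (0.9351678935) + (0.0000000000) = -2.055629

Answer: Theta = -2.055629


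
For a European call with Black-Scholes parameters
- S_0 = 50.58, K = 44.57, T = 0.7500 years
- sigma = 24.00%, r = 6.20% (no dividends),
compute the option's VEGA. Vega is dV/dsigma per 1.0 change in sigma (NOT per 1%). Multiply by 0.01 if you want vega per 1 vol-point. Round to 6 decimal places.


d1 = 0.9362468537; d2 = 0.7284007568
phi(d1) = 0.2573758995; exp(-qT) = 1.0000000000; exp(-rT) = 0.9545645606
Vega = S * exp(-qT) * phi(d1) * sqrt(T) = 50.5800 * 1.0000000000 * 0.2573758995 * 0.8660254038 = 11.273982

Answer: Vega = 11.273982


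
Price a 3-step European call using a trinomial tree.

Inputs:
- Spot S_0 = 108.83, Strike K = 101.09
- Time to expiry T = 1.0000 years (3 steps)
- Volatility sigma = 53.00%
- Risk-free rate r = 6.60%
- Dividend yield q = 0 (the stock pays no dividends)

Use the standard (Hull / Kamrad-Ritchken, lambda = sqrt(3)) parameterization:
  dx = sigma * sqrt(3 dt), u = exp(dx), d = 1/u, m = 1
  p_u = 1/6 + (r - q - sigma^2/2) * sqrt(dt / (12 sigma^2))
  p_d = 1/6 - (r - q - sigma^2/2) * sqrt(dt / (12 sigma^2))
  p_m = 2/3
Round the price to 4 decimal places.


Answer: Price = V(0,0) = 28.2148

Derivation:
dt = T/N = 0.333333; dx = sigma*sqrt(3*dt) = 0.530000
u = exp(dx) = 1.698932; d = 1/u = 0.588605
p_u = 0.143255, p_m = 0.666667, p_d = 0.190079
Discount per step: exp(-r*dt) = 0.978240
Stock lattice S(k, j) with j the centered position index:
  k=0: S(0,+0) = 108.8300
  k=1: S(1,-1) = 64.0579; S(1,+0) = 108.8300; S(1,+1) = 184.8948
  k=2: S(2,-2) = 37.7048; S(2,-1) = 64.0579; S(2,+0) = 108.8300; S(2,+1) = 184.8948; S(2,+2) = 314.1238
  k=3: S(3,-3) = 22.1932; S(3,-2) = 37.7048; S(3,-1) = 64.0579; S(3,+0) = 108.8300; S(3,+1) = 184.8948; S(3,+2) = 314.1238; S(3,+3) = 533.6750
Terminal payoffs V(N, j) = max(S_T - K, 0):
  V(3,-3) = 0.000000; V(3,-2) = 0.000000; V(3,-1) = 0.000000; V(3,+0) = 7.740000; V(3,+1) = 83.804803; V(3,+2) = 213.033755; V(3,+3) = 432.584996
Backward induction: V(k, j) = exp(-r*dt) * [p_u * V(k+1, j+1) + p_m * V(k+1, j) + p_d * V(k+1, j-1)]
  V(2,-2) = exp(-r*dt) * [p_u*0.000000 + p_m*0.000000 + p_d*0.000000] = 0.000000
  V(2,-1) = exp(-r*dt) * [p_u*7.740000 + p_m*0.000000 + p_d*0.000000] = 1.084664
  V(2,+0) = exp(-r*dt) * [p_u*83.804803 + p_m*7.740000 + p_d*0.000000] = 16.791918
  V(2,+1) = exp(-r*dt) * [p_u*213.033755 + p_m*83.804803 + p_d*7.740000] = 85.947373
  V(2,+2) = exp(-r*dt) * [p_u*432.584996 + p_m*213.033755 + p_d*83.804803] = 215.136398
  V(1,-1) = exp(-r*dt) * [p_u*16.791918 + p_m*1.084664 + p_d*0.000000] = 3.060553
  V(1,+0) = exp(-r*dt) * [p_u*85.947373 + p_m*16.791918 + p_d*1.084664] = 23.197157
  V(1,+1) = exp(-r*dt) * [p_u*215.136398 + p_m*85.947373 + p_d*16.791918] = 89.322467
  V(0,+0) = exp(-r*dt) * [p_u*89.322467 + p_m*23.197157 + p_d*3.060553] = 28.214778


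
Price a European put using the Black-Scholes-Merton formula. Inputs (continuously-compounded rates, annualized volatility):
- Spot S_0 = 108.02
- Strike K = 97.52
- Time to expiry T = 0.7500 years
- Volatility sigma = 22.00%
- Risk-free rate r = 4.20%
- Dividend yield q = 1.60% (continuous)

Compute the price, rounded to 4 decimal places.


Answer: Price = 3.0197

Derivation:
d1 = (ln(S/K) + (r - q + 0.5*sigma^2) * T) / (sigma * sqrt(T)) = 0.73433133
d2 = d1 - sigma * sqrt(T) = 0.54380575
exp(-rT) = 0.96899096; exp(-qT) = 0.98807171
P = K * exp(-rT) * N(-d2) - S_0 * exp(-qT) * N(-d1)
N(-d1) = 0.23137341; N(-d2) = 0.29328758
P = 97.5200 * 0.96899096 * 0.29328758 - 108.0200 * 0.98807171 * 0.23137341 = 3.0197


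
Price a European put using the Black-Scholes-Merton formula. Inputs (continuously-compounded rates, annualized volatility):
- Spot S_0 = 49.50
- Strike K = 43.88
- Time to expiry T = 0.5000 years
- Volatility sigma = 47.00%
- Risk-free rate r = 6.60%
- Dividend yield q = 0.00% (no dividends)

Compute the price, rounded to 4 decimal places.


Answer: Price = 3.1745

Derivation:
d1 = (ln(S/K) + (r - q + 0.5*sigma^2) * T) / (sigma * sqrt(T)) = 0.62808845
d2 = d1 - sigma * sqrt(T) = 0.29574827
exp(-rT) = 0.96753856; exp(-qT) = 1.00000000
P = K * exp(-rT) * N(-d2) - S_0 * exp(-qT) * N(-d1)
N(-d1) = 0.26497300; N(-d2) = 0.38371117
P = 43.8800 * 0.96753856 * 0.38371117 - 49.5000 * 1.00000000 * 0.26497300 = 3.1745


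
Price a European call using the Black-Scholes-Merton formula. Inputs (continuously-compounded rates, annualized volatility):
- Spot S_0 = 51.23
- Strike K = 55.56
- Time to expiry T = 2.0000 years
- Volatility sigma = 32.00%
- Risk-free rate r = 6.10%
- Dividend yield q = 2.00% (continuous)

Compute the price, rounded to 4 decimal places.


Answer: Price = 8.8286

Derivation:
d1 = (ln(S/K) + (r - q + 0.5*sigma^2) * T) / (sigma * sqrt(T)) = 0.22817845
d2 = d1 - sigma * sqrt(T) = -0.22436989
exp(-rT) = 0.88514837; exp(-qT) = 0.96078944
C = S_0 * exp(-qT) * N(d1) - K * exp(-rT) * N(d2)
N(d1) = 0.59024624; N(d2) = 0.41123475
C = 51.2300 * 0.96078944 * 0.59024624 - 55.5600 * 0.88514837 * 0.41123475 = 8.8286


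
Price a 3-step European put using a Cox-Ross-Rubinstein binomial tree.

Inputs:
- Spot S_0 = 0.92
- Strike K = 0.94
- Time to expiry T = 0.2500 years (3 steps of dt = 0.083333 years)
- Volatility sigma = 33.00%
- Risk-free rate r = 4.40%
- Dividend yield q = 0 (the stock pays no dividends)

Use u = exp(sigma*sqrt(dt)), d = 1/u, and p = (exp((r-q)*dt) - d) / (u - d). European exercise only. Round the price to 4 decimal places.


dt = T/N = 0.083333
u = exp(sigma*sqrt(dt)) = 1.099948; d = 1/u = 0.909134
p = (exp((r-q)*dt) - d) / (u - d) = 0.495453
Discount per step: exp(-r*dt) = 0.996340
Stock lattice S(k, i) with i counting down-moves:
  k=0: S(0,0) = 0.9200
  k=1: S(1,0) = 1.0120; S(1,1) = 0.8364
  k=2: S(2,0) = 1.1131; S(2,1) = 0.9200; S(2,2) = 0.7604
  k=3: S(3,0) = 1.2243; S(3,1) = 1.0120; S(3,2) = 0.8364; S(3,3) = 0.6913
Terminal payoffs V(N, i) = max(K - S_T, 0):
  V(3,0) = 0.000000; V(3,1) = 0.000000; V(3,2) = 0.103597; V(3,3) = 0.248692
Backward induction: V(k, i) = exp(-r*dt) * [p * V(k+1, i) + (1-p) * V(k+1, i+1)].
  V(2,0) = exp(-r*dt) * [p*0.000000 + (1-p)*0.000000] = 0.000000
  V(2,1) = exp(-r*dt) * [p*0.000000 + (1-p)*0.103597] = 0.052078
  V(2,2) = exp(-r*dt) * [p*0.103597 + (1-p)*0.248692] = 0.176157
  V(1,0) = exp(-r*dt) * [p*0.000000 + (1-p)*0.052078] = 0.026180
  V(1,1) = exp(-r*dt) * [p*0.052078 + (1-p)*0.176157] = 0.114262
  V(0,0) = exp(-r*dt) * [p*0.026180 + (1-p)*0.114262] = 0.070363

Answer: Price = V(0,0) = 0.0704


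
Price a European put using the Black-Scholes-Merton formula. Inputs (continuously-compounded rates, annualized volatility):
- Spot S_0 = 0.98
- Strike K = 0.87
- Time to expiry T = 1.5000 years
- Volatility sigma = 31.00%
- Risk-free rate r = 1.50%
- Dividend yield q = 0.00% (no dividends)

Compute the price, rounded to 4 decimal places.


Answer: Price = 0.0825

Derivation:
d1 = (ln(S/K) + (r - q + 0.5*sigma^2) * T) / (sigma * sqrt(T)) = 0.56268298
d2 = d1 - sigma * sqrt(T) = 0.18301207
exp(-rT) = 0.97775124; exp(-qT) = 1.00000000
P = K * exp(-rT) * N(-d2) - S_0 * exp(-qT) * N(-d1)
N(-d1) = 0.28682539; N(-d2) = 0.42739427
P = 0.8700 * 0.97775124 * 0.42739427 - 0.9800 * 1.00000000 * 0.28682539 = 0.0825


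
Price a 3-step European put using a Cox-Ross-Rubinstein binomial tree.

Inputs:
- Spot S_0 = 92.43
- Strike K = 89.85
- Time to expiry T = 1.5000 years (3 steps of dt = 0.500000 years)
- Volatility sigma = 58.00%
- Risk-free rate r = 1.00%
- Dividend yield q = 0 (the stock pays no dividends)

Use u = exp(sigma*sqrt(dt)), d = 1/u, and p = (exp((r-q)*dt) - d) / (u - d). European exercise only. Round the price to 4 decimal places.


dt = T/N = 0.500000
u = exp(sigma*sqrt(dt)) = 1.507002; d = 1/u = 0.663569
p = (exp((r-q)*dt) - d) / (u - d) = 0.404826
Discount per step: exp(-r*dt) = 0.995012
Stock lattice S(k, i) with i counting down-moves:
  k=0: S(0,0) = 92.4300
  k=1: S(1,0) = 139.2922; S(1,1) = 61.3337
  k=2: S(2,0) = 209.9135; S(2,1) = 92.4300; S(2,2) = 40.6992
  k=3: S(3,0) = 316.3399; S(3,1) = 139.2922; S(3,2) = 61.3337; S(3,3) = 27.0067
Terminal payoffs V(N, i) = max(K - S_T, 0):
  V(3,0) = 0.000000; V(3,1) = 0.000000; V(3,2) = 28.516286; V(3,3) = 62.843278
Backward induction: V(k, i) = exp(-r*dt) * [p * V(k+1, i) + (1-p) * V(k+1, i+1)].
  V(2,0) = exp(-r*dt) * [p*0.000000 + (1-p)*0.000000] = 0.000000
  V(2,1) = exp(-r*dt) * [p*0.000000 + (1-p)*28.516286] = 16.887506
  V(2,2) = exp(-r*dt) * [p*28.516286 + (1-p)*62.843278] = 48.702700
  V(1,0) = exp(-r*dt) * [p*0.000000 + (1-p)*16.887506] = 10.000877
  V(1,1) = exp(-r*dt) * [p*16.887506 + (1-p)*48.702700] = 35.644418
  V(0,0) = exp(-r*dt) * [p*10.000877 + (1-p)*35.644418] = 25.137247

Answer: Price = V(0,0) = 25.1372


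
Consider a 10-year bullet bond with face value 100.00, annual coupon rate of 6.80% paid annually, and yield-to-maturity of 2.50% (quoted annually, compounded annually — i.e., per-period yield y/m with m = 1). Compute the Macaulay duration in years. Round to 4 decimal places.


Coupon per period c = face * coupon_rate / m = 6.800000
Periods per year m = 1; per-period yield y/m = 0.025000
Number of cashflows N = 10
Cashflows (t years, CF_t, discount factor 1/(1+y/m)^(m*t), PV):
  t = 1.0000: CF_t = 6.800000, DF = 0.975610, PV = 6.634146
  t = 2.0000: CF_t = 6.800000, DF = 0.951814, PV = 6.472338
  t = 3.0000: CF_t = 6.800000, DF = 0.928599, PV = 6.314476
  t = 4.0000: CF_t = 6.800000, DF = 0.905951, PV = 6.160464
  t = 5.0000: CF_t = 6.800000, DF = 0.883854, PV = 6.010209
  t = 6.0000: CF_t = 6.800000, DF = 0.862297, PV = 5.863619
  t = 7.0000: CF_t = 6.800000, DF = 0.841265, PV = 5.720604
  t = 8.0000: CF_t = 6.800000, DF = 0.820747, PV = 5.581077
  t = 9.0000: CF_t = 6.800000, DF = 0.800728, PV = 5.444953
  t = 10.0000: CF_t = 106.800000, DF = 0.781198, PV = 83.431989
Price P = sum_t PV_t = 137.633875
Macaulay numerator sum_t t * PV_t:
  t * PV_t at t = 1.0000: 6.634146
  t * PV_t at t = 2.0000: 12.944676
  t * PV_t at t = 3.0000: 18.943428
  t * PV_t at t = 4.0000: 24.641858
  t * PV_t at t = 5.0000: 30.051046
  t * PV_t at t = 6.0000: 35.181712
  t * PV_t at t = 7.0000: 40.044225
  t * PV_t at t = 8.0000: 44.648613
  t * PV_t at t = 9.0000: 49.004576
  t * PV_t at t = 10.0000: 834.319893
Macaulay duration D = (sum_t t * PV_t) / P = 1096.414173 / 137.633875 = 7.966165

Answer: Macaulay duration = 7.9662 years


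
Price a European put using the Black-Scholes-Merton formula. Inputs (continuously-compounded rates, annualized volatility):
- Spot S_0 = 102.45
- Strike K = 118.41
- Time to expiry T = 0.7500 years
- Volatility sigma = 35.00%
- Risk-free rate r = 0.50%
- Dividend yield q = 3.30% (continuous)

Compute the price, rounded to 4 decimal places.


d1 = (ln(S/K) + (r - q + 0.5*sigma^2) * T) / (sigma * sqrt(T)) = -0.39537212
d2 = d1 - sigma * sqrt(T) = -0.69848101
exp(-rT) = 0.99625702; exp(-qT) = 0.97555377
P = K * exp(-rT) * N(-d2) - S_0 * exp(-qT) * N(-d1)
N(-d1) = 0.65371586; N(-d2) = 0.75756178
P = 118.4100 * 0.99625702 * 0.75756178 - 102.4500 * 0.97555377 * 0.65371586 = 24.0312

Answer: Price = 24.0312


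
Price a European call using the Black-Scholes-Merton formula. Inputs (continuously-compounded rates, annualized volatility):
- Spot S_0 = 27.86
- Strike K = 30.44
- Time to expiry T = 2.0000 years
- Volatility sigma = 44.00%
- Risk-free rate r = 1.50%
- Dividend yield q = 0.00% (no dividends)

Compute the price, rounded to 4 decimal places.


d1 = (ln(S/K) + (r - q + 0.5*sigma^2) * T) / (sigma * sqrt(T)) = 0.21700856
d2 = d1 - sigma * sqrt(T) = -0.40524541
exp(-rT) = 0.97044553; exp(-qT) = 1.00000000
C = S_0 * exp(-qT) * N(d1) - K * exp(-rT) * N(d2)
N(d1) = 0.58589916; N(d2) = 0.34264856
C = 27.8600 * 1.00000000 * 0.58589916 - 30.4400 * 0.97044553 * 0.34264856 = 6.2012

Answer: Price = 6.2012


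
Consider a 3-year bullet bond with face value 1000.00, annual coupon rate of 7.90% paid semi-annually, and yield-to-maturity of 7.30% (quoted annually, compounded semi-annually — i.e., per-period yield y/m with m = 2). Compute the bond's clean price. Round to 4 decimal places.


Answer: Price = 1015.9072

Derivation:
Coupon per period c = face * coupon_rate / m = 39.500000
Periods per year m = 2; per-period yield y/m = 0.036500
Number of cashflows N = 6
Cashflows (t years, CF_t, discount factor 1/(1+y/m)^(m*t), PV):
  t = 0.5000: CF_t = 39.500000, DF = 0.964785, PV = 38.109021
  t = 1.0000: CF_t = 39.500000, DF = 0.930811, PV = 36.767024
  t = 1.5000: CF_t = 39.500000, DF = 0.898033, PV = 35.472286
  t = 2.0000: CF_t = 39.500000, DF = 0.866409, PV = 34.223141
  t = 2.5000: CF_t = 39.500000, DF = 0.835898, PV = 33.017985
  t = 3.0000: CF_t = 1039.500000, DF = 0.806462, PV = 838.317737
Price P = sum_t PV_t = 1015.907194


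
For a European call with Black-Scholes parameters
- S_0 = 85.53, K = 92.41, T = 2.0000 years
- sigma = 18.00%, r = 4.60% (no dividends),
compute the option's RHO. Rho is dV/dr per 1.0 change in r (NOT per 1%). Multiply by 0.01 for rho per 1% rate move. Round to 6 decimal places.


d1 = 0.1847591204; d2 = -0.0697993208
phi(d1) = 0.3921909268; exp(-qT) = 1.0000000000; exp(-rT) = 0.9121051495
N(d2) = 0.4721766939
Rho = K*T*exp(-rT)*N(d2) = 92.4100 * 2.0000 * 0.9121051495 * 0.4721766939 = 79.597315

Answer: Rho = 79.597315


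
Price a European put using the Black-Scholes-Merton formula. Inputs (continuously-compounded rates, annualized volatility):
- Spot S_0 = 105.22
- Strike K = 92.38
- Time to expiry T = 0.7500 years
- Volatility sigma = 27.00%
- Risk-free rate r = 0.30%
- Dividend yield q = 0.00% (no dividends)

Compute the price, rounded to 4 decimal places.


d1 = (ln(S/K) + (r - q + 0.5*sigma^2) * T) / (sigma * sqrt(T)) = 0.68311396
d2 = d1 - sigma * sqrt(T) = 0.44928710
exp(-rT) = 0.99775253; exp(-qT) = 1.00000000
P = K * exp(-rT) * N(-d2) - S_0 * exp(-qT) * N(-d1)
N(-d1) = 0.24726742; N(-d2) = 0.32661228
P = 92.3800 * 0.99775253 * 0.32661228 - 105.2200 * 1.00000000 * 0.24726742 = 4.0872

Answer: Price = 4.0872
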